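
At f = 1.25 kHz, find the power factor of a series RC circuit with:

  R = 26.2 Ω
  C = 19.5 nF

Step 1 — Angular frequency: ω = 2π·f = 2π·1250 = 7854 rad/s.
Step 2 — Component impedances:
  R: Z = R = 26.2 Ω
  C: Z = 1/(jωC) = -j/(ω·C) = 0 - j6529 Ω
Step 3 — Series combination: Z_total = R + C = 26.2 - j6529 Ω = 6529∠-89.8° Ω.
Step 4 — Power factor: PF = cos(φ) = Re(Z)/|Z| = 26.2/6529 = 0.004013.
Step 5 — Type: Im(Z) = -6529 ⇒ leading (phase φ = -89.8°).

PF = 0.004013 (leading, φ = -89.8°)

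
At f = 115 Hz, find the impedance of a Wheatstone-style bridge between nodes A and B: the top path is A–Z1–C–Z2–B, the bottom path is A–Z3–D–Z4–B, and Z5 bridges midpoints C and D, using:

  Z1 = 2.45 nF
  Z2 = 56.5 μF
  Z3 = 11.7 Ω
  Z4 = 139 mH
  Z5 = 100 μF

Step 1 — Angular frequency: ω = 2π·f = 2π·115 = 722.6 rad/s.
Step 2 — Component impedances:
  Z1: Z = 1/(jωC) = -j/(ω·C) = 0 - j5.649e+05 Ω
  Z2: Z = 1/(jωC) = -j/(ω·C) = 0 - j24.49 Ω
  Z3: Z = R = 11.7 Ω
  Z4: Z = jωL = j·722.6·0.139 = 0 + j100.4 Ω
  Z5: Z = 1/(jωC) = -j/(ω·C) = 0 - j13.84 Ω
Step 3 — Bridge requires nodal analysis (the Z5 bridge couples midpoints C and D, so the two paths cannot be reduced to a simple series/parallel combination). Setting node B to ground and injecting 1 A at node A, the 3-node admittance system at A, C, D solves to V_A = Z_AB = 11.7 - j62 Ω = 63.09∠-79.3° Ω.

Z = 11.7 - j62 Ω = 63.09∠-79.3° Ω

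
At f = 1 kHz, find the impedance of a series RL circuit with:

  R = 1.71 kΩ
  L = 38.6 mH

Step 1 — Angular frequency: ω = 2π·f = 2π·1000 = 6283 rad/s.
Step 2 — Component impedances:
  R: Z = R = 1710 Ω
  L: Z = jωL = j·6283·0.0386 = 0 + j242.5 Ω
Step 3 — Series combination: Z_total = R + L = 1710 + j242.5 Ω = 1727∠8.1° Ω.

Z = 1710 + j242.5 Ω = 1727∠8.1° Ω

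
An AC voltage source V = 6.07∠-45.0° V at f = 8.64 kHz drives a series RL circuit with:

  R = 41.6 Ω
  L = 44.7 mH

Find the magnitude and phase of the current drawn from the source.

Step 1 — Angular frequency: ω = 2π·f = 2π·8640 = 5.429e+04 rad/s.
Step 2 — Component impedances:
  R: Z = R = 41.6 Ω
  L: Z = jωL = j·5.429e+04·0.0447 = 0 + j2427 Ω
Step 3 — Series combination: Z_total = R + L = 41.6 + j2427 Ω = 2427∠89.0° Ω.
Step 4 — Source phasor: V = 6.07∠-45.0° V = 4.292 - j4.292 V.
Step 5 — Ohm's law: I = V / Z_total = (4.292 - j4.292) / (41.6 + j2427) = -0.001738 - j0.001799 A.
Step 6 — Convert to polar: |I| = 0.002501 A, ∠I = -134.0°.

I = 0.002501∠-134.0° A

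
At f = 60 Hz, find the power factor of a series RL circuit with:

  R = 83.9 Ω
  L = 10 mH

Step 1 — Angular frequency: ω = 2π·f = 2π·60 = 377 rad/s.
Step 2 — Component impedances:
  R: Z = R = 83.9 Ω
  L: Z = jωL = j·377·0.01 = 0 + j3.77 Ω
Step 3 — Series combination: Z_total = R + L = 83.9 + j3.77 Ω = 83.98∠2.6° Ω.
Step 4 — Power factor: PF = cos(φ) = Re(Z)/|Z| = 83.9/83.98 = 0.999.
Step 5 — Type: Im(Z) = 3.77 ⇒ lagging (phase φ = 2.6°).

PF = 0.999 (lagging, φ = 2.6°)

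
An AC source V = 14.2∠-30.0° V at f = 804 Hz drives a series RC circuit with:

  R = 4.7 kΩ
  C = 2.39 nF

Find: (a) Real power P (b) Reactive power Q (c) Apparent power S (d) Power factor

Step 1 — Angular frequency: ω = 2π·f = 2π·804 = 5052 rad/s.
Step 2 — Component impedances:
  R: Z = R = 4700 Ω
  C: Z = 1/(jωC) = -j/(ω·C) = 0 - j8.283e+04 Ω
Step 3 — Series combination: Z_total = R + C = 4700 - j8.283e+04 Ω = 8.296e+04∠-86.8° Ω.
Step 4 — Source phasor: V = 14.2∠-30.0° V = 12.3 - j7.1 V.
Step 5 — Current: I = V / Z = 9.385e-05 + j0.0001431 A = 0.0001712∠56.8° A.
Step 6 — Complex power: S = V·I* = 0.0001377 - j0.002427 VA.
Step 7 — Real power: P = Re(S) = 0.0001377 W.
Step 8 — Reactive power: Q = Im(S) = -0.002427 VAR.
Step 9 — Apparent power: |S| = 0.002431 VA.
Step 10 — Power factor: PF = P/|S| = 0.05665 (leading).

(a) P = 0.0001377 W  (b) Q = -0.002427 VAR  (c) S = 0.002431 VA  (d) PF = 0.05665 (leading)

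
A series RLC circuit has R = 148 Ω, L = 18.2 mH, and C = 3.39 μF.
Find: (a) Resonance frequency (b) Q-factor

Step 1 — Resonance condition Im(Z)=0 gives ω₀ = 1/√(LC).
Step 2 — ω₀ = 1/√(0.0182·3.39e-06) = 4026 rad/s.
Step 3 — f₀ = ω₀/(2π) = 640.7 Hz.
Step 4 — Series Q: Q = ω₀L/R = 4026·0.0182/148 = 0.4951.

(a) f₀ = 640.7 Hz  (b) Q = 0.4951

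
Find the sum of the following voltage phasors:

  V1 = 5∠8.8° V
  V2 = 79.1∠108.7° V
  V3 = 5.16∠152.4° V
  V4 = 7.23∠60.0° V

Step 1 — Convert each phasor to rectangular form:
  V1 = 5·(cos(8.8°) + j·sin(8.8°)) = 4.941 + j0.7649 V
  V2 = 79.1·(cos(108.7°) + j·sin(108.7°)) = -25.36 + j74.92 V
  V3 = 5.16·(cos(152.4°) + j·sin(152.4°)) = -4.573 + j2.391 V
  V4 = 7.23·(cos(60.0°) + j·sin(60.0°)) = 3.615 + j6.261 V
Step 2 — Sum components: V_total = -21.38 + j84.34 V.
Step 3 — Convert to polar: |V_total| = 87.01 V, ∠V_total = 104.2°.

V_total = 87.01∠104.2° V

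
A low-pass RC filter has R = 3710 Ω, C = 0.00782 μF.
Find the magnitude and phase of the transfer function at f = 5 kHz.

Step 1 — Angular frequency: ω = 2π·5000 = 3.142e+04 rad/s.
Step 2 — Transfer function: H(jω) = 1/(1 + jωRC).
Step 3 — Denominator: 1 + jωRC = 1 + j·3.142e+04·3710·7.82e-09 = 1 + j0.9114.
Step 4 — H = 0.5462 - j0.4979.
Step 5 — Magnitude: |H| = 0.7391 (-2.6 dB); phase: φ = -42.3°.

|H| = 0.7391 (-2.6 dB), φ = -42.3°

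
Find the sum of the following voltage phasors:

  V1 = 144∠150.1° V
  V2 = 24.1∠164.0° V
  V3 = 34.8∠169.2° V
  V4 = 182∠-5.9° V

Step 1 — Convert each phasor to rectangular form:
  V1 = 144·(cos(150.1°) + j·sin(150.1°)) = -124.8 + j71.78 V
  V2 = 24.1·(cos(164.0°) + j·sin(164.0°)) = -23.17 + j6.643 V
  V3 = 34.8·(cos(169.2°) + j·sin(169.2°)) = -34.18 + j6.521 V
  V4 = 182·(cos(-5.9°) + j·sin(-5.9°)) = 181 - j18.71 V
Step 2 — Sum components: V_total = -1.147 + j66.24 V.
Step 3 — Convert to polar: |V_total| = 66.25 V, ∠V_total = 91.0°.

V_total = 66.25∠91.0° V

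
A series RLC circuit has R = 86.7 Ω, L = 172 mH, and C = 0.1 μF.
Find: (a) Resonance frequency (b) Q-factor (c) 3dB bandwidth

Step 1 — Resonance: ω₀ = 1/√(LC) = 1/√(0.172·1e-07) = 7625 rad/s.
Step 2 — f₀ = ω₀/(2π) = 1214 Hz.
Step 3 — Series Q: Q = ω₀L/R = 7625·0.172/86.7 = 15.13.
Step 4 — Bandwidth: Δω = ω₀/Q = 504.1 rad/s; BW = Δω/(2π) = 80.23 Hz.

(a) f₀ = 1214 Hz  (b) Q = 15.13  (c) BW = 80.23 Hz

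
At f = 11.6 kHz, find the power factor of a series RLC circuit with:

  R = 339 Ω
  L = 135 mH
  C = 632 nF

Step 1 — Angular frequency: ω = 2π·f = 2π·1.16e+04 = 7.288e+04 rad/s.
Step 2 — Component impedances:
  R: Z = R = 339 Ω
  L: Z = jωL = j·7.288e+04·0.135 = 0 + j9839 Ω
  C: Z = 1/(jωC) = -j/(ω·C) = 0 - j21.71 Ω
Step 3 — Series combination: Z_total = R + L + C = 339 + j9818 Ω = 9824∠88.0° Ω.
Step 4 — Power factor: PF = cos(φ) = Re(Z)/|Z| = 339/9824 = 0.03451.
Step 5 — Type: Im(Z) = 9818 ⇒ lagging (phase φ = 88.0°).

PF = 0.03451 (lagging, φ = 88.0°)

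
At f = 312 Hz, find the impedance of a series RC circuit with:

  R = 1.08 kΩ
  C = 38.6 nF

Step 1 — Angular frequency: ω = 2π·f = 2π·312 = 1960 rad/s.
Step 2 — Component impedances:
  R: Z = R = 1080 Ω
  C: Z = 1/(jωC) = -j/(ω·C) = 0 - j1.322e+04 Ω
Step 3 — Series combination: Z_total = R + C = 1080 - j1.322e+04 Ω = 1.326e+04∠-85.3° Ω.

Z = 1080 - j1.322e+04 Ω = 1.326e+04∠-85.3° Ω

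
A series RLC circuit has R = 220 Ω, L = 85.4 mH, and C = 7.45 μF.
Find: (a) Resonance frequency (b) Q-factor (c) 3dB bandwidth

Step 1 — Resonance: ω₀ = 1/√(LC) = 1/√(0.0854·7.45e-06) = 1254 rad/s.
Step 2 — f₀ = ω₀/(2π) = 199.5 Hz.
Step 3 — Series Q: Q = ω₀L/R = 1254·0.0854/220 = 0.4867.
Step 4 — Bandwidth: Δω = ω₀/Q = 2576 rad/s; BW = Δω/(2π) = 410 Hz.

(a) f₀ = 199.5 Hz  (b) Q = 0.4867  (c) BW = 410 Hz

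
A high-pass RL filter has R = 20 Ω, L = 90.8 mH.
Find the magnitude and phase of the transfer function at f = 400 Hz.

Step 1 — Angular frequency: ω = 2π·400 = 2513 rad/s.
Step 2 — Transfer function: H(jω) = jωL/(R + jωL).
Step 3 — Numerator jωL = j·228.2; denominator R + jωL = 20 + j228.2.
Step 4 — H = 0.9924 + j0.08697.
Step 5 — Magnitude: |H| = 0.9962 (-0.0 dB); phase: φ = 5.0°.

|H| = 0.9962 (-0.0 dB), φ = 5.0°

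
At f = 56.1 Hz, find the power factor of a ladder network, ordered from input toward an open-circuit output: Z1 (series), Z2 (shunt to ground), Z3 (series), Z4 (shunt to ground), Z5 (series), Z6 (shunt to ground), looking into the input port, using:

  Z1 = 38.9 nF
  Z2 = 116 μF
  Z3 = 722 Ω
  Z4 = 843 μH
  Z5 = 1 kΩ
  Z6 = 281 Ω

Step 1 — Angular frequency: ω = 2π·f = 2π·56.1 = 352.5 rad/s.
Step 2 — Component impedances:
  Z1: Z = 1/(jωC) = -j/(ω·C) = 0 - j7.293e+04 Ω
  Z2: Z = 1/(jωC) = -j/(ω·C) = 0 - j24.46 Ω
  Z3: Z = R = 722 Ω
  Z4: Z = jωL = j·352.5·0.000843 = 0 + j0.2971 Ω
  Z5: Z = R = 1000 Ω
  Z6: Z = R = 281 Ω
Step 3 — Ladder network (open output): work backward from the far end, alternating series and parallel combinations. Z_in = 0.8275 - j7.295e+04 Ω = 7.295e+04∠-90.0° Ω.
Step 4 — Power factor: PF = cos(φ) = Re(Z)/|Z| = 0.8275/7.295e+04 = 1.134e-05.
Step 5 — Type: Im(Z) = -7.295e+04 ⇒ leading (phase φ = -90.0°).

PF = 1.134e-05 (leading, φ = -90.0°)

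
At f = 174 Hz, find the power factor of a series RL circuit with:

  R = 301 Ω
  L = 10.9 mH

Step 1 — Angular frequency: ω = 2π·f = 2π·174 = 1093 rad/s.
Step 2 — Component impedances:
  R: Z = R = 301 Ω
  L: Z = jωL = j·1093·0.0109 = 0 + j11.92 Ω
Step 3 — Series combination: Z_total = R + L = 301 + j11.92 Ω = 301.2∠2.3° Ω.
Step 4 — Power factor: PF = cos(φ) = Re(Z)/|Z| = 301/301.24 = 0.9992.
Step 5 — Type: Im(Z) = 11.92 ⇒ lagging (phase φ = 2.3°).

PF = 0.9992 (lagging, φ = 2.3°)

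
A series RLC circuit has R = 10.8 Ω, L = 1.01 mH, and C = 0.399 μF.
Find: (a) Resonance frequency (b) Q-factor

Step 1 — Resonance condition Im(Z)=0 gives ω₀ = 1/√(LC).
Step 2 — ω₀ = 1/√(0.00101·3.99e-07) = 4.981e+04 rad/s.
Step 3 — f₀ = ω₀/(2π) = 7928 Hz.
Step 4 — Series Q: Q = ω₀L/R = 4.981e+04·0.00101/10.8 = 4.659.

(a) f₀ = 7928 Hz  (b) Q = 4.659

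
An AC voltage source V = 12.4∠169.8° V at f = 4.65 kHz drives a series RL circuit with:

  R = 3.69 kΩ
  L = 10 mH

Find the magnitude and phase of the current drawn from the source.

Step 1 — Angular frequency: ω = 2π·f = 2π·4650 = 2.922e+04 rad/s.
Step 2 — Component impedances:
  R: Z = R = 3690 Ω
  L: Z = jωL = j·2.922e+04·0.01 = 0 + j292.2 Ω
Step 3 — Series combination: Z_total = R + L = 3690 + j292.2 Ω = 3702∠4.5° Ω.
Step 4 — Source phasor: V = 12.4∠169.8° V = -12.2 + j2.196 V.
Step 5 — Ohm's law: I = V / Z_total = (-12.2 + j2.196) / (3690 + j292.2) = -0.00324 + j0.0008516 A.
Step 6 — Convert to polar: |I| = 0.00335 A, ∠I = 165.3°.

I = 0.00335∠165.3° A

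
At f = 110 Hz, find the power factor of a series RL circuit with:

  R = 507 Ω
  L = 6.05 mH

Step 1 — Angular frequency: ω = 2π·f = 2π·110 = 691.2 rad/s.
Step 2 — Component impedances:
  R: Z = R = 507 Ω
  L: Z = jωL = j·691.2·0.00605 = 0 + j4.181 Ω
Step 3 — Series combination: Z_total = R + L = 507 + j4.181 Ω = 507∠0.5° Ω.
Step 4 — Power factor: PF = cos(φ) = Re(Z)/|Z| = 507/507 = 1.
Step 5 — Type: Im(Z) = 4.181 ⇒ lagging (phase φ = 0.5°).

PF = 1 (lagging, φ = 0.5°)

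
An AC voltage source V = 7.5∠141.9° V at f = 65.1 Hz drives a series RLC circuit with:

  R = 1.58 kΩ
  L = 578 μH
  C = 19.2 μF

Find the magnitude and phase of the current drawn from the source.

Step 1 — Angular frequency: ω = 2π·f = 2π·65.1 = 409 rad/s.
Step 2 — Component impedances:
  R: Z = R = 1580 Ω
  L: Z = jωL = j·409·0.000578 = 0 + j0.2364 Ω
  C: Z = 1/(jωC) = -j/(ω·C) = 0 - j127.3 Ω
Step 3 — Series combination: Z_total = R + L + C = 1580 - j127.1 Ω = 1585∠-4.6° Ω.
Step 4 — Source phasor: V = 7.5∠141.9° V = -5.902 + j4.628 V.
Step 5 — Ohm's law: I = V / Z_total = (-5.902 + j4.628) / (1580 - j127.1) = -0.003946 + j0.002612 A.
Step 6 — Convert to polar: |I| = 0.004732 A, ∠I = 146.5°.

I = 0.004732∠146.5° A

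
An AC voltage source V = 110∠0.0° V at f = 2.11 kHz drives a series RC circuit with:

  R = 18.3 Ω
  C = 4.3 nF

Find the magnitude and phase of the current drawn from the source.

Step 1 — Angular frequency: ω = 2π·f = 2π·2110 = 1.326e+04 rad/s.
Step 2 — Component impedances:
  R: Z = R = 18.3 Ω
  C: Z = 1/(jωC) = -j/(ω·C) = 0 - j1.754e+04 Ω
Step 3 — Series combination: Z_total = R + C = 18.3 - j1.754e+04 Ω = 1.754e+04∠-89.9° Ω.
Step 4 — Source phasor: V = 110∠0.0° V = 110 V.
Step 5 — Ohm's law: I = V / Z_total = (110) / (18.3 - j1.754e+04) = 6.542e-06 + j0.006271 A.
Step 6 — Convert to polar: |I| = 0.006271 A, ∠I = 89.9°.

I = 0.006271∠89.9° A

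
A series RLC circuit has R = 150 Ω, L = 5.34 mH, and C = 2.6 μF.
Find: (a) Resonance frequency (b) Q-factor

Step 1 — Resonance condition Im(Z)=0 gives ω₀ = 1/√(LC).
Step 2 — ω₀ = 1/√(0.00534·2.6e-06) = 8487 rad/s.
Step 3 — f₀ = ω₀/(2π) = 1351 Hz.
Step 4 — Series Q: Q = ω₀L/R = 8487·0.00534/150 = 0.3021.

(a) f₀ = 1351 Hz  (b) Q = 0.3021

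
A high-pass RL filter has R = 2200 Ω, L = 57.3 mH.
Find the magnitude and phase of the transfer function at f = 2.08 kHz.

Step 1 — Angular frequency: ω = 2π·2080 = 1.307e+04 rad/s.
Step 2 — Transfer function: H(jω) = jωL/(R + jωL).
Step 3 — Numerator jωL = j·748.9; denominator R + jωL = 2200 + j748.9.
Step 4 — H = 0.1038 + j0.305.
Step 5 — Magnitude: |H| = 0.3222 (-9.8 dB); phase: φ = 71.2°.

|H| = 0.3222 (-9.8 dB), φ = 71.2°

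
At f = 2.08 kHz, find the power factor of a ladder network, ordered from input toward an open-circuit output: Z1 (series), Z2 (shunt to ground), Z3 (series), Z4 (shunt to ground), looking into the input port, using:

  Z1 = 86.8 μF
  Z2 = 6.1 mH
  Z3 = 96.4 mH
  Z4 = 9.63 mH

Step 1 — Angular frequency: ω = 2π·f = 2π·2080 = 1.307e+04 rad/s.
Step 2 — Component impedances:
  Z1: Z = 1/(jωC) = -j/(ω·C) = 0 - j0.8815 Ω
  Z2: Z = jωL = j·1.307e+04·0.0061 = 0 + j79.72 Ω
  Z3: Z = jωL = j·1.307e+04·0.0964 = 0 + j1260 Ω
  Z4: Z = jωL = j·1.307e+04·0.00963 = 0 + j125.9 Ω
Step 3 — Ladder network (open output): work backward from the far end, alternating series and parallel combinations. Z_in = 0 + j74.5 Ω = 74.5∠90.0° Ω.
Step 4 — Power factor: PF = cos(φ) = Re(Z)/|Z| = 0/74.5 = 0.
Step 5 — Type: Im(Z) = 74.5 ⇒ lagging (phase φ = 90.0°).

PF = 0 (lagging, φ = 90.0°)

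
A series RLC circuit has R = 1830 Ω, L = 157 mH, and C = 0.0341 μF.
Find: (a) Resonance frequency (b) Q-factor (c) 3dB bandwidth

Step 1 — Resonance: ω₀ = 1/√(LC) = 1/√(0.157·3.41e-08) = 1.367e+04 rad/s.
Step 2 — f₀ = ω₀/(2π) = 2175 Hz.
Step 3 — Series Q: Q = ω₀L/R = 1.367e+04·0.157/1830 = 1.173.
Step 4 — Bandwidth: Δω = ω₀/Q = 1.166e+04 rad/s; BW = Δω/(2π) = 1855 Hz.

(a) f₀ = 2175 Hz  (b) Q = 1.173  (c) BW = 1855 Hz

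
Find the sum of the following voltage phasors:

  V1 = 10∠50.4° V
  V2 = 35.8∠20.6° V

Step 1 — Convert each phasor to rectangular form:
  V1 = 10·(cos(50.4°) + j·sin(50.4°)) = 6.374 + j7.705 V
  V2 = 35.8·(cos(20.6°) + j·sin(20.6°)) = 33.51 + j12.6 V
Step 2 — Sum components: V_total = 39.89 + j20.3 V.
Step 3 — Convert to polar: |V_total| = 44.75 V, ∠V_total = 27.0°.

V_total = 44.75∠27.0° V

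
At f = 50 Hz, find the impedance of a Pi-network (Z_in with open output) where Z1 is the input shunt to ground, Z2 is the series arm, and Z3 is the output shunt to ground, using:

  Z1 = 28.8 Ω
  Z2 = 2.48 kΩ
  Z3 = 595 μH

Step 1 — Angular frequency: ω = 2π·f = 2π·50 = 314.2 rad/s.
Step 2 — Component impedances:
  Z1: Z = R = 28.8 Ω
  Z2: Z = R = 2480 Ω
  Z3: Z = jωL = j·314.2·0.000595 = 0 + j0.1869 Ω
Step 3 — With open output, the series arm Z2 and the output shunt Z3 appear in series to ground: Z2 + Z3 = 2480 + j0.1869 Ω.
Step 4 — Parallel with input shunt Z1: Z_in = Z1 || (Z2 + Z3) = 28.47 + j2.463e-05 Ω = 28.47∠0.0° Ω.

Z = 28.47 + j2.463e-05 Ω = 28.47∠0.0° Ω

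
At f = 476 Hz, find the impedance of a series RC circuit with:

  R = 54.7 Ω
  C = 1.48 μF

Step 1 — Angular frequency: ω = 2π·f = 2π·476 = 2991 rad/s.
Step 2 — Component impedances:
  R: Z = R = 54.7 Ω
  C: Z = 1/(jωC) = -j/(ω·C) = 0 - j225.9 Ω
Step 3 — Series combination: Z_total = R + C = 54.7 - j225.9 Ω = 232.4∠-76.4° Ω.

Z = 54.7 - j225.9 Ω = 232.4∠-76.4° Ω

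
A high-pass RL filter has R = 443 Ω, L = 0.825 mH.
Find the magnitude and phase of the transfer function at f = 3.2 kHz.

Step 1 — Angular frequency: ω = 2π·3200 = 2.011e+04 rad/s.
Step 2 — Transfer function: H(jω) = jωL/(R + jωL).
Step 3 — Numerator jωL = j·16.59; denominator R + jωL = 443 + j16.59.
Step 4 — H = 0.0014 + j0.03739.
Step 5 — Magnitude: |H| = 0.03742 (-28.5 dB); phase: φ = 87.9°.

|H| = 0.03742 (-28.5 dB), φ = 87.9°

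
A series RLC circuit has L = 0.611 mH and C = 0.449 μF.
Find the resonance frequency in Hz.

Step 1 — Resonance condition Im(Z)=0 gives ω₀ = 1/√(LC).
Step 2 — ω₀ = 1/√(0.000611·4.49e-07) = 6.037e+04 rad/s.
Step 3 — f₀ = ω₀/(2π) = 9609 Hz.

f₀ = 9609 Hz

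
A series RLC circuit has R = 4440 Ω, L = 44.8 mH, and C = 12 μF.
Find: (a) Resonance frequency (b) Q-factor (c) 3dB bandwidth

Step 1 — Resonance: ω₀ = 1/√(LC) = 1/√(0.0448·1.2e-05) = 1364 rad/s.
Step 2 — f₀ = ω₀/(2π) = 217.1 Hz.
Step 3 — Series Q: Q = ω₀L/R = 1364·0.0448/4440 = 0.01376.
Step 4 — Bandwidth: Δω = ω₀/Q = 9.911e+04 rad/s; BW = Δω/(2π) = 1.577e+04 Hz.

(a) f₀ = 217.1 Hz  (b) Q = 0.01376  (c) BW = 1.577e+04 Hz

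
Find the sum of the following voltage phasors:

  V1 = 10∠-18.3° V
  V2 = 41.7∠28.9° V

Step 1 — Convert each phasor to rectangular form:
  V1 = 10·(cos(-18.3°) + j·sin(-18.3°)) = 9.494 - j3.14 V
  V2 = 41.7·(cos(28.9°) + j·sin(28.9°)) = 36.51 + j20.15 V
Step 2 — Sum components: V_total = 46 + j17.01 V.
Step 3 — Convert to polar: |V_total| = 49.05 V, ∠V_total = 20.3°.

V_total = 49.05∠20.3° V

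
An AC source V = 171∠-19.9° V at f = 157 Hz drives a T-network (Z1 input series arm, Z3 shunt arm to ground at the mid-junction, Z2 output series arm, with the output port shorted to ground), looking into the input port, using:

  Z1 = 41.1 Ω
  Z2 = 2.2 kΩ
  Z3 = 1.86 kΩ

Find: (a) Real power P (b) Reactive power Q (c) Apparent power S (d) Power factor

Step 1 — Angular frequency: ω = 2π·f = 2π·157 = 986.5 rad/s.
Step 2 — Component impedances:
  Z1: Z = R = 41.1 Ω
  Z2: Z = R = 2200 Ω
  Z3: Z = R = 1860 Ω
Step 3 — With the output port shorted to ground, the output series arm Z2 runs from the junction to ground; the shunt arm Z3 also runs from the junction to ground. They appear in parallel: Z3 || Z2 = 1008 Ω.
Step 4 — Series with input arm Z1: Z_in = Z1 + (Z3 || Z2) = 1049 Ω = 1049∠0.0° Ω.
Step 5 — Source phasor: V = 171∠-19.9° V = 160.8 - j58.2 V.
Step 6 — Current: I = V / Z = 0.1533 - j0.05549 A = 0.163∠-19.9° A.
Step 7 — Complex power: S = V·I* = 27.88 VA.
Step 8 — Real power: P = Re(S) = 27.88 W.
Step 9 — Reactive power: Q = Im(S) = 0 VAR.
Step 10 — Apparent power: |S| = 27.88 VA.
Step 11 — Power factor: PF = P/|S| = 1 (unity).

(a) P = 27.88 W  (b) Q = 0 VAR  (c) S = 27.88 VA  (d) PF = 1 (unity)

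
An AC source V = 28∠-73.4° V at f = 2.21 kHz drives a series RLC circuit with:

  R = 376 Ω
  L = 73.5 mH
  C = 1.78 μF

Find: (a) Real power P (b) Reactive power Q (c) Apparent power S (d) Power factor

Step 1 — Angular frequency: ω = 2π·f = 2π·2210 = 1.389e+04 rad/s.
Step 2 — Component impedances:
  R: Z = R = 376 Ω
  L: Z = jωL = j·1.389e+04·0.0735 = 0 + j1021 Ω
  C: Z = 1/(jωC) = -j/(ω·C) = 0 - j40.46 Ω
Step 3 — Series combination: Z_total = R + L + C = 376 + j980.2 Ω = 1050∠69.0° Ω.
Step 4 — Source phasor: V = 28∠-73.4° V = 7.999 - j26.83 V.
Step 5 — Current: I = V / Z = -0.02114 - j0.01627 A = 0.02667∠-142.4° A.
Step 6 — Complex power: S = V·I* = 0.2675 + j0.6973 VA.
Step 7 — Real power: P = Re(S) = 0.2675 W.
Step 8 — Reactive power: Q = Im(S) = 0.6973 VAR.
Step 9 — Apparent power: |S| = 0.7468 VA.
Step 10 — Power factor: PF = P/|S| = 0.3582 (lagging).

(a) P = 0.2675 W  (b) Q = 0.6973 VAR  (c) S = 0.7468 VA  (d) PF = 0.3582 (lagging)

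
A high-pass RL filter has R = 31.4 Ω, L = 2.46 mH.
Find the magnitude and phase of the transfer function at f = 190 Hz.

Step 1 — Angular frequency: ω = 2π·190 = 1194 rad/s.
Step 2 — Transfer function: H(jω) = jωL/(R + jωL).
Step 3 — Numerator jωL = j·2.937; denominator R + jωL = 31.4 + j2.937.
Step 4 — H = 0.008672 + j0.09272.
Step 5 — Magnitude: |H| = 0.09312 (-20.6 dB); phase: φ = 84.7°.

|H| = 0.09312 (-20.6 dB), φ = 84.7°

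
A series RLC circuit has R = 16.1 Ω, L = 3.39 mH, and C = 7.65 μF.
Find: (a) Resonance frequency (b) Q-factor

Step 1 — Resonance condition Im(Z)=0 gives ω₀ = 1/√(LC).
Step 2 — ω₀ = 1/√(0.00339·7.65e-06) = 6210 rad/s.
Step 3 — f₀ = ω₀/(2π) = 988.3 Hz.
Step 4 — Series Q: Q = ω₀L/R = 6210·0.00339/16.1 = 1.308.

(a) f₀ = 988.3 Hz  (b) Q = 1.308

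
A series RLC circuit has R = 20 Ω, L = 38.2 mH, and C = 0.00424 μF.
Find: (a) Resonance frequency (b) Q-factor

Step 1 — Resonance condition Im(Z)=0 gives ω₀ = 1/√(LC).
Step 2 — ω₀ = 1/√(0.0382·4.24e-09) = 7.858e+04 rad/s.
Step 3 — f₀ = ω₀/(2π) = 1.251e+04 Hz.
Step 4 — Series Q: Q = ω₀L/R = 7.858e+04·0.0382/20 = 150.1.

(a) f₀ = 1.251e+04 Hz  (b) Q = 150.1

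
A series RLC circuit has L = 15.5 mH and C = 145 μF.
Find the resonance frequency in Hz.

Step 1 — Resonance condition Im(Z)=0 gives ω₀ = 1/√(LC).
Step 2 — ω₀ = 1/√(0.0155·0.000145) = 667 rad/s.
Step 3 — f₀ = ω₀/(2π) = 106.2 Hz.

f₀ = 106.2 Hz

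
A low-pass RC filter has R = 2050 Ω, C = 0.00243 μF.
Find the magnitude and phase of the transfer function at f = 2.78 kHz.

Step 1 — Angular frequency: ω = 2π·2780 = 1.747e+04 rad/s.
Step 2 — Transfer function: H(jω) = 1/(1 + jωRC).
Step 3 — Denominator: 1 + jωRC = 1 + j·1.747e+04·2050·2.43e-09 = 1 + j0.08701.
Step 4 — H = 0.9925 - j0.08636.
Step 5 — Magnitude: |H| = 0.9962 (-0.0 dB); phase: φ = -5.0°.

|H| = 0.9962 (-0.0 dB), φ = -5.0°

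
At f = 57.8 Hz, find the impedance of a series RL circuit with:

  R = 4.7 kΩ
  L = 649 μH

Step 1 — Angular frequency: ω = 2π·f = 2π·57.8 = 363.2 rad/s.
Step 2 — Component impedances:
  R: Z = R = 4700 Ω
  L: Z = jωL = j·363.2·0.000649 = 0 + j0.2357 Ω
Step 3 — Series combination: Z_total = R + L = 4700 + j0.2357 Ω = 4700∠0.0° Ω.

Z = 4700 + j0.2357 Ω = 4700∠0.0° Ω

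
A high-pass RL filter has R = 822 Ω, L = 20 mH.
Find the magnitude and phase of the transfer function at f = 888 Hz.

Step 1 — Angular frequency: ω = 2π·888 = 5579 rad/s.
Step 2 — Transfer function: H(jω) = jωL/(R + jωL).
Step 3 — Numerator jωL = j·111.6; denominator R + jωL = 822 + j111.6.
Step 4 — H = 0.0181 + j0.1333.
Step 5 — Magnitude: |H| = 0.1345 (-17.4 dB); phase: φ = 82.3°.

|H| = 0.1345 (-17.4 dB), φ = 82.3°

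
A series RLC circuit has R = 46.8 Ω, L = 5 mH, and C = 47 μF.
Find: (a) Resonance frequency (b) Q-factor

Step 1 — Resonance condition Im(Z)=0 gives ω₀ = 1/√(LC).
Step 2 — ω₀ = 1/√(0.005·4.7e-05) = 2063 rad/s.
Step 3 — f₀ = ω₀/(2π) = 328.3 Hz.
Step 4 — Series Q: Q = ω₀L/R = 2063·0.005/46.8 = 0.2204.

(a) f₀ = 328.3 Hz  (b) Q = 0.2204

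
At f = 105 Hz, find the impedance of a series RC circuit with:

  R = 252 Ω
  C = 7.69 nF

Step 1 — Angular frequency: ω = 2π·f = 2π·105 = 659.7 rad/s.
Step 2 — Component impedances:
  R: Z = R = 252 Ω
  C: Z = 1/(jωC) = -j/(ω·C) = 0 - j1.971e+05 Ω
Step 3 — Series combination: Z_total = R + C = 252 - j1.971e+05 Ω = 1.971e+05∠-89.9° Ω.

Z = 252 - j1.971e+05 Ω = 1.971e+05∠-89.9° Ω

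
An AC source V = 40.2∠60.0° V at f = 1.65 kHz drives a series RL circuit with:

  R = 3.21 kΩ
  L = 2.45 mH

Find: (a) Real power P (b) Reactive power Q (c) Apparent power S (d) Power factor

Step 1 — Angular frequency: ω = 2π·f = 2π·1650 = 1.037e+04 rad/s.
Step 2 — Component impedances:
  R: Z = R = 3210 Ω
  L: Z = jωL = j·1.037e+04·0.00245 = 0 + j25.4 Ω
Step 3 — Series combination: Z_total = R + L = 3210 + j25.4 Ω = 3210∠0.5° Ω.
Step 4 — Source phasor: V = 40.2∠60.0° V = 20.1 + j34.81 V.
Step 5 — Current: I = V / Z = 0.006347 + j0.0108 A = 0.01252∠59.5° A.
Step 6 — Complex power: S = V·I* = 0.5034 + j0.003983 VA.
Step 7 — Real power: P = Re(S) = 0.5034 W.
Step 8 — Reactive power: Q = Im(S) = 0.003983 VAR.
Step 9 — Apparent power: |S| = 0.5034 VA.
Step 10 — Power factor: PF = P/|S| = 1 (lagging).

(a) P = 0.5034 W  (b) Q = 0.003983 VAR  (c) S = 0.5034 VA  (d) PF = 1 (lagging)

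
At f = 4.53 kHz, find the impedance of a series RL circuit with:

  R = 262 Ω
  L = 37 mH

Step 1 — Angular frequency: ω = 2π·f = 2π·4530 = 2.846e+04 rad/s.
Step 2 — Component impedances:
  R: Z = R = 262 Ω
  L: Z = jωL = j·2.846e+04·0.037 = 0 + j1053 Ω
Step 3 — Series combination: Z_total = R + L = 262 + j1053 Ω = 1085∠76.0° Ω.

Z = 262 + j1053 Ω = 1085∠76.0° Ω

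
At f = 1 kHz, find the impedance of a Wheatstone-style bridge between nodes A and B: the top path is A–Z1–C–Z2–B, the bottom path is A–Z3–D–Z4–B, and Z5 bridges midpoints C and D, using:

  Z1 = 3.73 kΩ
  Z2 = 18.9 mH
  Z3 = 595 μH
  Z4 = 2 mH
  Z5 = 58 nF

Step 1 — Angular frequency: ω = 2π·f = 2π·1000 = 6283 rad/s.
Step 2 — Component impedances:
  Z1: Z = R = 3730 Ω
  Z2: Z = jωL = j·6283·0.0189 = 0 + j118.8 Ω
  Z3: Z = jωL = j·6283·0.000595 = 0 + j3.738 Ω
  Z4: Z = jωL = j·6283·0.002 = 0 + j12.57 Ω
  Z5: Z = 1/(jωC) = -j/(ω·C) = 0 - j2744 Ω
Step 3 — Bridge requires nodal analysis (the Z5 bridge couples midpoints C and D, so the two paths cannot be reduced to a simple series/parallel combination). Setting node B to ground and injecting 1 A at node A, the 3-node admittance system at A, C, D solves to V_A = Z_AB = 0.07679 + j16.36 Ω = 16.36∠89.7° Ω.

Z = 0.07679 + j16.36 Ω = 16.36∠89.7° Ω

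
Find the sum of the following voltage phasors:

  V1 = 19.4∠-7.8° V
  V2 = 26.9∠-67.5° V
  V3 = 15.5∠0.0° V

Step 1 — Convert each phasor to rectangular form:
  V1 = 19.4·(cos(-7.8°) + j·sin(-7.8°)) = 19.22 - j2.633 V
  V2 = 26.9·(cos(-67.5°) + j·sin(-67.5°)) = 10.29 - j24.85 V
  V3 = 15.5·(cos(0.0°) + j·sin(0.0°)) = 15.5 V
Step 2 — Sum components: V_total = 45.01 - j27.49 V.
Step 3 — Convert to polar: |V_total| = 52.74 V, ∠V_total = -31.4°.

V_total = 52.74∠-31.4° V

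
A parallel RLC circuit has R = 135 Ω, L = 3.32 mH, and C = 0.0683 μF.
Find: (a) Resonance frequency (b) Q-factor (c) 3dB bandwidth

Step 1 — Resonance: ω₀ = 1/√(LC) = 1/√(0.00332·6.83e-08) = 6.641e+04 rad/s.
Step 2 — f₀ = ω₀/(2π) = 1.057e+04 Hz.
Step 3 — Parallel Q: Q = R/(ω₀L) = 135/(6.641e+04·0.00332) = 0.6123.
Step 4 — Bandwidth: Δω = ω₀/Q = 1.085e+05 rad/s; BW = Δω/(2π) = 1.726e+04 Hz.

(a) f₀ = 1.057e+04 Hz  (b) Q = 0.6123  (c) BW = 1.726e+04 Hz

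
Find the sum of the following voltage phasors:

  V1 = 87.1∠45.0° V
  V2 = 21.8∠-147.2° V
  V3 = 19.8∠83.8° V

Step 1 — Convert each phasor to rectangular form:
  V1 = 87.1·(cos(45.0°) + j·sin(45.0°)) = 61.59 + j61.59 V
  V2 = 21.8·(cos(-147.2°) + j·sin(-147.2°)) = -18.32 - j11.81 V
  V3 = 19.8·(cos(83.8°) + j·sin(83.8°)) = 2.138 + j19.68 V
Step 2 — Sum components: V_total = 45.4 + j69.46 V.
Step 3 — Convert to polar: |V_total| = 82.99 V, ∠V_total = 56.8°.

V_total = 82.99∠56.8° V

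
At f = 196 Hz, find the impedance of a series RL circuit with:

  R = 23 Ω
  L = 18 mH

Step 1 — Angular frequency: ω = 2π·f = 2π·196 = 1232 rad/s.
Step 2 — Component impedances:
  R: Z = R = 23 Ω
  L: Z = jωL = j·1232·0.018 = 0 + j22.17 Ω
Step 3 — Series combination: Z_total = R + L = 23 + j22.17 Ω = 31.94∠43.9° Ω.

Z = 23 + j22.17 Ω = 31.94∠43.9° Ω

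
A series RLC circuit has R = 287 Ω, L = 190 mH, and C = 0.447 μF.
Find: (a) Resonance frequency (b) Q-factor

Step 1 — Resonance condition Im(Z)=0 gives ω₀ = 1/√(LC).
Step 2 — ω₀ = 1/√(0.19·4.47e-07) = 3431 rad/s.
Step 3 — f₀ = ω₀/(2π) = 546.1 Hz.
Step 4 — Series Q: Q = ω₀L/R = 3431·0.19/287 = 2.272.

(a) f₀ = 546.1 Hz  (b) Q = 2.272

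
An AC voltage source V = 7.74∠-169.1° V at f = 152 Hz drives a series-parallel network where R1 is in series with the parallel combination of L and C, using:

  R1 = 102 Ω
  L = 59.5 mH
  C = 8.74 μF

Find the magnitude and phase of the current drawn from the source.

Step 1 — Angular frequency: ω = 2π·f = 2π·152 = 955 rad/s.
Step 2 — Component impedances:
  R1: Z = R = 102 Ω
  L: Z = jωL = j·955·0.0595 = 0 + j56.83 Ω
  C: Z = 1/(jωC) = -j/(ω·C) = 0 - j119.8 Ω
Step 3 — Parallel branch: L || C = 1/(1/L + 1/C) = 0 + j108.1 Ω.
Step 4 — Series with R1: Z_total = R1 + (L || C) = 102 + j108.1 Ω = 148.6∠46.7° Ω.
Step 5 — Source phasor: V = 7.74∠-169.1° V = -7.6 - j1.464 V.
Step 6 — Ohm's law: I = V / Z_total = (-7.6 - j1.464) / (102 + j108.1) = -0.04226 + j0.03044 A.
Step 7 — Convert to polar: |I| = 0.05208 A, ∠I = 144.2°.

I = 0.05208∠144.2° A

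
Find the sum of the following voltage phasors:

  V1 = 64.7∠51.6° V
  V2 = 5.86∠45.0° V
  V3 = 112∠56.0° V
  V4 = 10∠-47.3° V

Step 1 — Convert each phasor to rectangular form:
  V1 = 64.7·(cos(51.6°) + j·sin(51.6°)) = 40.19 + j50.7 V
  V2 = 5.86·(cos(45.0°) + j·sin(45.0°)) = 4.144 + j4.144 V
  V3 = 112·(cos(56.0°) + j·sin(56.0°)) = 62.63 + j92.85 V
  V4 = 10·(cos(-47.3°) + j·sin(-47.3°)) = 6.782 - j7.349 V
Step 2 — Sum components: V_total = 113.7 + j140.4 V.
Step 3 — Convert to polar: |V_total| = 180.7 V, ∠V_total = 51.0°.

V_total = 180.7∠51.0° V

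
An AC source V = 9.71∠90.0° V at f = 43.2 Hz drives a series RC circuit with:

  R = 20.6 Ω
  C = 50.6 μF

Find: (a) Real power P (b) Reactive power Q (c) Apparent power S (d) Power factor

Step 1 — Angular frequency: ω = 2π·f = 2π·43.2 = 271.4 rad/s.
Step 2 — Component impedances:
  R: Z = R = 20.6 Ω
  C: Z = 1/(jωC) = -j/(ω·C) = 0 - j72.81 Ω
Step 3 — Series combination: Z_total = R + C = 20.6 - j72.81 Ω = 75.67∠-74.2° Ω.
Step 4 — Source phasor: V = 9.71∠90.0° V = 0 + j9.71 V.
Step 5 — Current: I = V / Z = -0.1235 + j0.03494 A = 0.1283∠164.2° A.
Step 6 — Complex power: S = V·I* = 0.3392 - j1.199 VA.
Step 7 — Real power: P = Re(S) = 0.3392 W.
Step 8 — Reactive power: Q = Im(S) = -1.199 VAR.
Step 9 — Apparent power: |S| = 1.246 VA.
Step 10 — Power factor: PF = P/|S| = 0.2722 (leading).

(a) P = 0.3392 W  (b) Q = -1.199 VAR  (c) S = 1.246 VA  (d) PF = 0.2722 (leading)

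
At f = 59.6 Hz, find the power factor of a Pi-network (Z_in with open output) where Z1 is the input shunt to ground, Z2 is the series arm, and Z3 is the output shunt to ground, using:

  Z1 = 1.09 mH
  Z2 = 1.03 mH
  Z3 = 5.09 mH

Step 1 — Angular frequency: ω = 2π·f = 2π·59.6 = 374.5 rad/s.
Step 2 — Component impedances:
  Z1: Z = jωL = j·374.5·0.00109 = 0 + j0.4082 Ω
  Z2: Z = jωL = j·374.5·0.00103 = 0 + j0.3857 Ω
  Z3: Z = jωL = j·374.5·0.00509 = 0 + j1.906 Ω
Step 3 — With open output, the series arm Z2 and the output shunt Z3 appear in series to ground: Z2 + Z3 = 0 + j2.292 Ω.
Step 4 — Parallel with input shunt Z1: Z_in = Z1 || (Z2 + Z3) = 0 + j0.3465 Ω = 0.3465∠90.0° Ω.
Step 5 — Power factor: PF = cos(φ) = Re(Z)/|Z| = -0/0.3465 = -0.
Step 6 — Type: Im(Z) = 0.3465 ⇒ lagging (phase φ = 90.0°).

PF = -0 (lagging, φ = 90.0°)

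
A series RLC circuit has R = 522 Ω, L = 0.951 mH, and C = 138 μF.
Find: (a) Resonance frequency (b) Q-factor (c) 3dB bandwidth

Step 1 — Resonance condition Im(Z)=0 gives ω₀ = 1/√(LC).
Step 2 — ω₀ = 1/√(0.000951·0.000138) = 2760 rad/s.
Step 3 — f₀ = ω₀/(2π) = 439.3 Hz.
Step 4 — Series Q: Q = ω₀L/R = 2760·0.000951/522 = 0.005029.
Step 5 — 3dB bandwidth: Δω = ω₀/Q = 5.489e+05 rad/s; BW = Δω/(2π) = 8.736e+04 Hz.

(a) f₀ = 439.3 Hz  (b) Q = 0.005029  (c) BW = 8.736e+04 Hz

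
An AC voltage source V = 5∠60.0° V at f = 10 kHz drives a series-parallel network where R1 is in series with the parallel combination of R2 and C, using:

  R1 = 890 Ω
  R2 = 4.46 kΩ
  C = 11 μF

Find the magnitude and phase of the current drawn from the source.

Step 1 — Angular frequency: ω = 2π·f = 2π·1e+04 = 6.283e+04 rad/s.
Step 2 — Component impedances:
  R1: Z = R = 890 Ω
  R2: Z = R = 4460 Ω
  C: Z = 1/(jωC) = -j/(ω·C) = 0 - j1.447 Ω
Step 3 — Parallel branch: R2 || C = 1/(1/R2 + 1/C) = 0.0004694 - j1.447 Ω.
Step 4 — Series with R1: Z_total = R1 + (R2 || C) = 890 - j1.447 Ω = 890∠-0.1° Ω.
Step 5 — Source phasor: V = 5∠60.0° V = 2.5 + j4.33 V.
Step 6 — Ohm's law: I = V / Z_total = (2.5 + j4.33) / (890 - j1.447) = 0.002801 + j0.00487 A.
Step 7 — Convert to polar: |I| = 0.005618 A, ∠I = 60.1°.

I = 0.005618∠60.1° A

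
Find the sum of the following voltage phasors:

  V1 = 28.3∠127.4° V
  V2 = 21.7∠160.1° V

Step 1 — Convert each phasor to rectangular form:
  V1 = 28.3·(cos(127.4°) + j·sin(127.4°)) = -17.19 + j22.48 V
  V2 = 21.7·(cos(160.1°) + j·sin(160.1°)) = -20.4 + j7.386 V
Step 2 — Sum components: V_total = -37.59 + j29.87 V.
Step 3 — Convert to polar: |V_total| = 48.01 V, ∠V_total = 141.5°.

V_total = 48.01∠141.5° V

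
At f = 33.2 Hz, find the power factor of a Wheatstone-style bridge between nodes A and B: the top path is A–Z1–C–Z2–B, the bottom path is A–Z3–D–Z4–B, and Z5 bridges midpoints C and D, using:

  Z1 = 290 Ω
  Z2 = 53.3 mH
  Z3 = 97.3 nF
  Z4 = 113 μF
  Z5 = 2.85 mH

Step 1 — Angular frequency: ω = 2π·f = 2π·33.2 = 208.6 rad/s.
Step 2 — Component impedances:
  Z1: Z = R = 290 Ω
  Z2: Z = jωL = j·208.6·0.0533 = 0 + j11.12 Ω
  Z3: Z = 1/(jωC) = -j/(ω·C) = 0 - j4.927e+04 Ω
  Z4: Z = 1/(jωC) = -j/(ω·C) = 0 - j42.42 Ω
  Z5: Z = jωL = j·208.6·0.00285 = 0 + j0.5945 Ω
Step 3 — Bridge requires nodal analysis (the Z5 bridge couples midpoints C and D, so the two paths cannot be reduced to a simple series/parallel combination). Setting node B to ground and injecting 1 A at node A, the 3-node admittance system at A, C, D solves to V_A = Z_AB = 290 + j13.44 Ω = 290.3∠2.7° Ω.
Step 4 — Power factor: PF = cos(φ) = Re(Z)/|Z| = 289.99/290.3 = 0.9989.
Step 5 — Type: Im(Z) = 13.44 ⇒ lagging (phase φ = 2.7°).

PF = 0.9989 (lagging, φ = 2.7°)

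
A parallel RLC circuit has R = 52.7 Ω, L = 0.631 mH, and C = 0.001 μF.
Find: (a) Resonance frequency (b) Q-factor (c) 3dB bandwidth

Step 1 — Resonance: ω₀ = 1/√(LC) = 1/√(0.000631·1e-09) = 1.259e+06 rad/s.
Step 2 — f₀ = ω₀/(2π) = 2.004e+05 Hz.
Step 3 — Parallel Q: Q = R/(ω₀L) = 52.7/(1.259e+06·0.000631) = 0.06634.
Step 4 — Bandwidth: Δω = ω₀/Q = 1.898e+07 rad/s; BW = Δω/(2π) = 3.02e+06 Hz.

(a) f₀ = 2.004e+05 Hz  (b) Q = 0.06634  (c) BW = 3.02e+06 Hz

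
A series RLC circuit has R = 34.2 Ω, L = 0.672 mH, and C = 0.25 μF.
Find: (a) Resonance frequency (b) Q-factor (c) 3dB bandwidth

Step 1 — Resonance: ω₀ = 1/√(LC) = 1/√(0.000672·2.5e-07) = 7.715e+04 rad/s.
Step 2 — f₀ = ω₀/(2π) = 1.228e+04 Hz.
Step 3 — Series Q: Q = ω₀L/R = 7.715e+04·0.000672/34.2 = 1.516.
Step 4 — Bandwidth: Δω = ω₀/Q = 5.089e+04 rad/s; BW = Δω/(2π) = 8100 Hz.

(a) f₀ = 1.228e+04 Hz  (b) Q = 1.516  (c) BW = 8100 Hz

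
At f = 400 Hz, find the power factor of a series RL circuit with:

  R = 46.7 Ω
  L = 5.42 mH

Step 1 — Angular frequency: ω = 2π·f = 2π·400 = 2513 rad/s.
Step 2 — Component impedances:
  R: Z = R = 46.7 Ω
  L: Z = jωL = j·2513·0.00542 = 0 + j13.62 Ω
Step 3 — Series combination: Z_total = R + L = 46.7 + j13.62 Ω = 48.65∠16.3° Ω.
Step 4 — Power factor: PF = cos(φ) = Re(Z)/|Z| = 46.7/48.646 = 0.96.
Step 5 — Type: Im(Z) = 13.62 ⇒ lagging (phase φ = 16.3°).

PF = 0.96 (lagging, φ = 16.3°)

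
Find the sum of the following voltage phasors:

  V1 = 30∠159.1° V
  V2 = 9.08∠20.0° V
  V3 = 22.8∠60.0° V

Step 1 — Convert each phasor to rectangular form:
  V1 = 30·(cos(159.1°) + j·sin(159.1°)) = -28.03 + j10.7 V
  V2 = 9.08·(cos(20.0°) + j·sin(20.0°)) = 8.532 + j3.106 V
  V3 = 22.8·(cos(60.0°) + j·sin(60.0°)) = 11.4 + j19.75 V
Step 2 — Sum components: V_total = -8.094 + j33.55 V.
Step 3 — Convert to polar: |V_total| = 34.52 V, ∠V_total = 103.6°.

V_total = 34.52∠103.6° V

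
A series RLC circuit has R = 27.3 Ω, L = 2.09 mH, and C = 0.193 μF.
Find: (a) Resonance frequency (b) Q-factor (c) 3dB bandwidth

Step 1 — Resonance condition Im(Z)=0 gives ω₀ = 1/√(LC).
Step 2 — ω₀ = 1/√(0.00209·1.93e-07) = 4.979e+04 rad/s.
Step 3 — f₀ = ω₀/(2π) = 7924 Hz.
Step 4 — Series Q: Q = ω₀L/R = 4.979e+04·0.00209/27.3 = 3.812.
Step 5 — 3dB bandwidth: Δω = ω₀/Q = 1.306e+04 rad/s; BW = Δω/(2π) = 2079 Hz.

(a) f₀ = 7924 Hz  (b) Q = 3.812  (c) BW = 2079 Hz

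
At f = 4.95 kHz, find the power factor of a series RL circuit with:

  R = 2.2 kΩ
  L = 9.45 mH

Step 1 — Angular frequency: ω = 2π·f = 2π·4950 = 3.11e+04 rad/s.
Step 2 — Component impedances:
  R: Z = R = 2200 Ω
  L: Z = jωL = j·3.11e+04·0.00945 = 0 + j293.9 Ω
Step 3 — Series combination: Z_total = R + L = 2200 + j293.9 Ω = 2220∠7.6° Ω.
Step 4 — Power factor: PF = cos(φ) = Re(Z)/|Z| = 2200/2219.5 = 0.9912.
Step 5 — Type: Im(Z) = 293.9 ⇒ lagging (phase φ = 7.6°).

PF = 0.9912 (lagging, φ = 7.6°)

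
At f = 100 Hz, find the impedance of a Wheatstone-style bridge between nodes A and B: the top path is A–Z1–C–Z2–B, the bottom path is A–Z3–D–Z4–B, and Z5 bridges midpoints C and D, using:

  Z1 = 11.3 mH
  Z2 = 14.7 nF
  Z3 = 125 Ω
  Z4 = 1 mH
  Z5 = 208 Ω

Step 1 — Angular frequency: ω = 2π·f = 2π·100 = 628.3 rad/s.
Step 2 — Component impedances:
  Z1: Z = jωL = j·628.3·0.0113 = 0 + j7.1 Ω
  Z2: Z = 1/(jωC) = -j/(ω·C) = 0 - j1.083e+05 Ω
  Z3: Z = R = 125 Ω
  Z4: Z = jωL = j·628.3·0.001 = 0 + j0.6283 Ω
  Z5: Z = R = 208 Ω
Step 3 — Bridge requires nodal analysis (the Z5 bridge couples midpoints C and D, so the two paths cannot be reduced to a simple series/parallel combination). Setting node B to ground and injecting 1 A at node A, the 3-node admittance system at A, C, D solves to V_A = Z_AB = 78.1 + j1.572 Ω = 78.11∠1.2° Ω.

Z = 78.1 + j1.572 Ω = 78.11∠1.2° Ω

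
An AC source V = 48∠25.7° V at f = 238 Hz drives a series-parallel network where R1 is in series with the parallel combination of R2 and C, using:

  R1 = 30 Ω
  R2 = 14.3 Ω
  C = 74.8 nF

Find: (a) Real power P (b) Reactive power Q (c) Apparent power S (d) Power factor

Step 1 — Angular frequency: ω = 2π·f = 2π·238 = 1495 rad/s.
Step 2 — Component impedances:
  R1: Z = R = 30 Ω
  R2: Z = R = 14.3 Ω
  C: Z = 1/(jωC) = -j/(ω·C) = 0 - j8940 Ω
Step 3 — Parallel branch: R2 || C = 1/(1/R2 + 1/C) = 14.3 - j0.02287 Ω.
Step 4 — Series with R1: Z_total = R1 + (R2 || C) = 44.3 - j0.02287 Ω = 44.3∠-0.0° Ω.
Step 5 — Source phasor: V = 48∠25.7° V = 43.25 + j20.82 V.
Step 6 — Current: I = V / Z = 0.9761 + j0.4704 A = 1.084∠25.7° A.
Step 7 — Complex power: S = V·I* = 52.01 - j0.02685 VA.
Step 8 — Real power: P = Re(S) = 52.01 W.
Step 9 — Reactive power: Q = Im(S) = -0.02685 VAR.
Step 10 — Apparent power: |S| = 52.01 VA.
Step 11 — Power factor: PF = P/|S| = 1 (leading).

(a) P = 52.01 W  (b) Q = -0.02685 VAR  (c) S = 52.01 VA  (d) PF = 1 (leading)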